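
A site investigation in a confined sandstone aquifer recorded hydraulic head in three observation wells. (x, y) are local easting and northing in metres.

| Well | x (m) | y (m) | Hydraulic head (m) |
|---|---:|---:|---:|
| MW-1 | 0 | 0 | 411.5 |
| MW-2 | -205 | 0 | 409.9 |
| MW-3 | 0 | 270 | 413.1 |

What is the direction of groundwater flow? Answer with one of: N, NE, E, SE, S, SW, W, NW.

∂h/∂x = (409.9 − 411.5) / (-205 − 0) = +0.007805
∂h/∂y = (413.1 − 411.5) / (270 − 0) = +0.005926
Flow = −∇h = (-0.007805 east, -0.005926 north), which points southwest.

SW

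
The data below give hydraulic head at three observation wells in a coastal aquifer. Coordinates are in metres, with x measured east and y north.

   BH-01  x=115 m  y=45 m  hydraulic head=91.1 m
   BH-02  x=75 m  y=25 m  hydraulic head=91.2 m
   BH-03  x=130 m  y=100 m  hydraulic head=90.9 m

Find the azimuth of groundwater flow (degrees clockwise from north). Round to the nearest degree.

013°

Taking BH-01 as reference: BH-02−BH-01 = (-40, -20, +0.1); BH-03−BH-01 = (15, 55, -0.2).
Determinant of the coordinate differences = (-40)·55 − 15·(-20) = -1900.
∂h/∂x = [(+0.1)·55 − (-0.2)·(-20)] / -1900 = -0.0007895
∂h/∂y = [(-40)·(-0.2) − 15·(+0.1)] / -1900 = -0.003421
Flow direction (−∇h) has components (+0.0007895 E, +0.003421 N).
Azimuth = atan2(E, N) = atan2(+0.0007895, +0.003421) = 13.0° ≈ 013°.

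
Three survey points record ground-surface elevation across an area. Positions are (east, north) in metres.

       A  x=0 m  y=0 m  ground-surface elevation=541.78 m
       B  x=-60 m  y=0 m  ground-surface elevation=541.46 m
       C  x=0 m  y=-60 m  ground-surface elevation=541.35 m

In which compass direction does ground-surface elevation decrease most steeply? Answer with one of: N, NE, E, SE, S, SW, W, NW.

∂z/∂x = (541.46 − 541.78) / (-60 − 0) = +0.005333
∂z/∂y = (541.35 − 541.78) / (-60 − 0) = +0.007167
Steepest decrease is along −∇f = (-0.005333 E, -0.007167 N) → southwest.

SW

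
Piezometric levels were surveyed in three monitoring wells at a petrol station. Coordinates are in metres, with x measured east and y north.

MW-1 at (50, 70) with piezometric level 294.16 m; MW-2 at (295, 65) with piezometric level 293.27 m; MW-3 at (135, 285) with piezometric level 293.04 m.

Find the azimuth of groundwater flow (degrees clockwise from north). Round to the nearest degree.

Taking MW-1 as reference: MW-2−MW-1 = (245, -5, -0.89); MW-3−MW-1 = (85, 215, -1.12).
Solve a·Δx + b·Δy = Δh: det = 245·215 − 85·(-5) = 53100.
∂h/∂x = [(-0.89)·215 − (-1.12)·(-5)] / 53100 = -0.003709
∂h/∂y = [245·(-1.12) − 85·(-0.89)] / 53100 = -0.003743
Flow direction (−∇h) has components (+0.003709 E, +0.003743 N).
Azimuth = atan2(E, N) = atan2(+0.003709, +0.003743) = 44.7° ≈ 045°.

045°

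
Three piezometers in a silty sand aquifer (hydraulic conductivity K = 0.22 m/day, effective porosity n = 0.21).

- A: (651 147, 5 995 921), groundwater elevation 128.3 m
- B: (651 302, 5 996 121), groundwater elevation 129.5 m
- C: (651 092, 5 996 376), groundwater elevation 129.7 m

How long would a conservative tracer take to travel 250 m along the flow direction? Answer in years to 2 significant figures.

140 years

Three-point gradient (reference A): Δ to B = (155, 200, +1.2), Δ to C = (-55, 455, +1.4).
∂h/∂x = +0.003263, ∂h/∂y = +0.003471 (det = 81525).
|∇h| = √(0.003263² + 0.003471²) = 0.004764
Seepage velocity v = K·i/n = 0.22 × 0.004764 / 0.21 = 0.004991 m/day.
t = 250 / 0.004991 = 5.009e+04 days = 137 years.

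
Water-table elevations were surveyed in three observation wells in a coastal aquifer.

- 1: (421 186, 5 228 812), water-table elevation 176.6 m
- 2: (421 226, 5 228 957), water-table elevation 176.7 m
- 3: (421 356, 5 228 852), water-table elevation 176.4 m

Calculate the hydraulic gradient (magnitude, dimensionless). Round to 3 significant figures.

Three-point gradient (reference 1): Δ to 2 = (40, 145, +0.1), Δ to 3 = (170, 40, -0.2).
∂h/∂x = -0.001432, ∂h/∂y = +0.001085 (det = -23050).
|∇h| = √(-0.001432² + 0.001085²) = 0.001797

0.00180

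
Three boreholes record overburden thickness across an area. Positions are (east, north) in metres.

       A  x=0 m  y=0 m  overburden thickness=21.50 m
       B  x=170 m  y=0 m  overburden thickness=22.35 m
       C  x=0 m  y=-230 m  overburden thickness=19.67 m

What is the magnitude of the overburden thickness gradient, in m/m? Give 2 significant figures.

∂d/∂x = (22.35 − 21.50) / (170 − 0) = +0.005000
∂d/∂y = (19.67 − 21.50) / (-230 − 0) = +0.007957
|∇f| = √(0.005000² + 0.007957²) = 0.009398 m/m

0.0094 m/m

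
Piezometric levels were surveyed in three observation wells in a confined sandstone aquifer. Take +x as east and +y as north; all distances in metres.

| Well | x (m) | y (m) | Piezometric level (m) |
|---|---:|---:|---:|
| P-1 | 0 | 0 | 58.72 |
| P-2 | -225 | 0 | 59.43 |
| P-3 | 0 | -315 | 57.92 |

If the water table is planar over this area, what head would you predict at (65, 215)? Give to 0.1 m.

∂h/∂x = (59.43 − 58.72) / (-225 − 0) = -0.003156
∂h/∂y = (57.92 − 58.72) / (-315 − 0) = +0.002540
h(65, 215) = 58.72 + (-0.003156)·(65) + (+0.002540)·(215) = 58.72 -0.205 +0.546 = 59.061 m.

59.1 m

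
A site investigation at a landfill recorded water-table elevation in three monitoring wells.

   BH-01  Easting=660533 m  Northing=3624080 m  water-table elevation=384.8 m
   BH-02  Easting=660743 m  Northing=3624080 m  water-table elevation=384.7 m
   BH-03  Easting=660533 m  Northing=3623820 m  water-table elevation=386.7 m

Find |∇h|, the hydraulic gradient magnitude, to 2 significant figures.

∂h/∂x = (384.7 − 384.8) / (660743 − 660533) = -0.0004762
∂h/∂y = (386.7 − 384.8) / (3623820 − 3624080) = -0.007308
|∇h| = √(-0.0004762² + -0.007308²) = 0.007323

0.0073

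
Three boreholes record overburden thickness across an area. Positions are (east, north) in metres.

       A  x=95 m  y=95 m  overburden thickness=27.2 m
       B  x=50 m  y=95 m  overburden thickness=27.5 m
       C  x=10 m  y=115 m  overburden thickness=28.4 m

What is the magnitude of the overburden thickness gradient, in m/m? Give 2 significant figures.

With d = a·x + b·y + c and A as origin, the differences give:
  (-45)·a + 0·b = +0.3
  (-85)·a + 20·b = +1.2
Eliminate b (×20 and ×0, subtract): -900·a = 6.00 → a = ∂d/∂x = -0.006667
Back-substitute: b = ∂d/∂y = +0.03167.
|∇f| = √(-0.006667² + 0.03167²) = 0.03236 m/m

0.032 m/m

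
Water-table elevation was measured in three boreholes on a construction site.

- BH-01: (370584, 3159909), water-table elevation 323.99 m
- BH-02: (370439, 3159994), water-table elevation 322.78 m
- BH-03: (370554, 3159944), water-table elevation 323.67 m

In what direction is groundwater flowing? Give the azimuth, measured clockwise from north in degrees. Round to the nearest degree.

Taking BH-01 as reference: BH-02−BH-01 = (-145, 85, -1.21); BH-03−BH-01 = (-30, 35, -0.32).
Solve a·Δx + b·Δy = Δh: det = (-145)·35 − (-30)·85 = -2525.
∂h/∂x = [(-1.21)·35 − (-0.32)·85] / -2525 = +0.006000
∂h/∂y = [(-145)·(-0.32) − (-30)·(-1.21)] / -2525 = -0.004000
Flow direction (−∇h) has components (-0.006000 E, +0.004000 N).
Azimuth = atan2(E, N) = atan2(-0.006000, +0.004000) = 303.7° ≈ 304°.

304°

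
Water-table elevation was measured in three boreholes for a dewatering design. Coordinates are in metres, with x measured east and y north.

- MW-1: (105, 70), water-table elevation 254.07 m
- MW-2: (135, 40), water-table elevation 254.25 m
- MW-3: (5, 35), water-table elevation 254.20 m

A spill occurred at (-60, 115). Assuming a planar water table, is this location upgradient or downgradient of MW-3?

downgradient

With h = a·x + b·y + c and MW-1 as origin, the differences give:
  30·a + (-30)·b = +0.18
  (-100)·a + (-35)·b = +0.13
Eliminate b (×(-35) and ×(-30), subtract): -4050·a = -2.400 → a = ∂h/∂x = +0.0005926
Back-substitute: b = ∂h/∂y = -0.005407.
Head at (-60, 115) = 254.07 + (+0.0005926)·(-165) + (-0.005407)·(45) = 253.73 m.
That is lower than the 254.20 m at MW-3, so the point is downgradient.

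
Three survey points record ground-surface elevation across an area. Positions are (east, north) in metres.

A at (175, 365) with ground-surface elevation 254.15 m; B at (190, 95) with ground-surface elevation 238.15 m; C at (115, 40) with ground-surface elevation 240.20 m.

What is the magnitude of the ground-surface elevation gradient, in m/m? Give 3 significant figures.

0.0878 m/m

With z = a·x + b·y + c and A as origin, the differences give:
  15·a + (-270)·b = -16.00
  (-60)·a + (-325)·b = -13.95
Eliminate b (×(-325) and ×(-270), subtract): -21075·a = 1433.500 → a = ∂z/∂x = -0.06802
Back-substitute: b = ∂z/∂y = +0.05548.
|∇f| = √(-0.06802² + 0.05548²) = 0.08778 m/m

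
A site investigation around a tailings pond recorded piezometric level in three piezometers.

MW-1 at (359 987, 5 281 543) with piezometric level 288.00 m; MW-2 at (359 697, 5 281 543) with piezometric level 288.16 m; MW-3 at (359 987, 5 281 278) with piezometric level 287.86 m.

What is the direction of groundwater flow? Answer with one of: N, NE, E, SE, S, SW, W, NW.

∂h/∂x = (288.16 − 288.00) / (359697 − 359987) = -0.0005517
∂h/∂y = (287.86 − 288.00) / (5281278 − 5281543) = +0.0005283
Flow = −∇h = (+0.0005517 east, -0.0005283 north), which points southeast.

SE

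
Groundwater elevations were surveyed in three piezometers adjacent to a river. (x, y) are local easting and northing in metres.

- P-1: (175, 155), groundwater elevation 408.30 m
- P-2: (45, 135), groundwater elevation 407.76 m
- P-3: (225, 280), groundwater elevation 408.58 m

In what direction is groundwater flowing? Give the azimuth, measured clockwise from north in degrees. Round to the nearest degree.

With h = a·x + b·y + c and P-1 as origin, the differences give:
  (-130)·a + (-20)·b = -0.54
  50·a + 125·b = +0.28
Eliminate b (×125 and ×(-20), subtract): -15250·a = -61.900 → a = ∂h/∂x = +0.004059
Back-substitute: b = ∂h/∂y = +0.0006164.
Flow direction (−∇h) has components (-0.004059 E, -0.0006164 N).
Azimuth = atan2(E, N) = atan2(-0.004059, -0.0006164) = 261.4° ≈ 261°.

261°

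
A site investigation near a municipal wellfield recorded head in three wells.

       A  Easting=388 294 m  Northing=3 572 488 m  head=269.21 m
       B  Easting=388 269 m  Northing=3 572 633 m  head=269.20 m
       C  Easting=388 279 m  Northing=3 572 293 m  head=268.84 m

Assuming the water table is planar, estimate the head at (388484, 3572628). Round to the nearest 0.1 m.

270.9 m

Differences from A: to B (Δx, Δy, Δh) = (-25, 145, -0.01); to C = (-15, -195, -0.37).
Solve a·Δx + b·Δy = Δh: det = (-25)·(-195) − (-15)·145 = 7050.
∂h/∂x = [(-0.01)·(-195) − (-0.37)·145] / 7050 = +0.007887
∂h/∂y = [(-25)·(-0.37) − (-15)·(-0.01)] / 7050 = +0.001291
h(388484, 3572628) = 269.21 + (+0.007887)·(190) + (+0.001291)·(140) = 269.21 +1.498 +0.181 = 270.889 m.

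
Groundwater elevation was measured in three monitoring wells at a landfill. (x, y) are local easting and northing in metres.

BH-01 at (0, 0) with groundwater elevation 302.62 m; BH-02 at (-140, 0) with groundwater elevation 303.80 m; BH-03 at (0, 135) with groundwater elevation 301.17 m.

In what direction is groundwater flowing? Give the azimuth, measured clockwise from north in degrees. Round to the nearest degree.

∂h/∂x = (303.80 − 302.62) / (-140 − 0) = -0.008429
∂h/∂y = (301.17 − 302.62) / (135 − 0) = -0.01074
Flow direction (−∇h) has components (+0.008429 E, +0.01074 N).
Azimuth = atan2(E, N) = atan2(+0.008429, +0.01074) = 38.1° ≈ 038°.

038°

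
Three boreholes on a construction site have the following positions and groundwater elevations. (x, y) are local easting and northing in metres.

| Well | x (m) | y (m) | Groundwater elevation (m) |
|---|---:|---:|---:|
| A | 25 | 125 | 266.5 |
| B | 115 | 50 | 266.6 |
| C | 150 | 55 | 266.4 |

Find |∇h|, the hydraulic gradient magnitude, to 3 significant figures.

0.00843

Differences from A: to B (Δx, Δy, Δh) = (90, -75, +0.1); to C = (125, -70, -0.1).
Solve a·Δx + b·Δy = Δh: det = 90·(-70) − 125·(-75) = 3075.
∂h/∂x = [(+0.1)·(-70) − (-0.1)·(-75)] / 3075 = -0.004715
∂h/∂y = [90·(-0.1) − 125·(+0.1)] / 3075 = -0.006992
|∇h| = √(-0.004715² + -0.006992²) = 0.008433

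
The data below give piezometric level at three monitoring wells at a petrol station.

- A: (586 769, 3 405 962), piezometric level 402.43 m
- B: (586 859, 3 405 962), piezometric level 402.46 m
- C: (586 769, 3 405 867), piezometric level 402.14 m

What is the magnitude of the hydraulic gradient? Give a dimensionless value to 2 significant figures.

0.0031

∂h/∂x = (402.46 − 402.43) / (586859 − 586769) = +0.0003333
∂h/∂y = (402.14 − 402.43) / (3405867 − 3405962) = +0.003053
|∇h| = √(0.0003333² + 0.003053²) = 0.003071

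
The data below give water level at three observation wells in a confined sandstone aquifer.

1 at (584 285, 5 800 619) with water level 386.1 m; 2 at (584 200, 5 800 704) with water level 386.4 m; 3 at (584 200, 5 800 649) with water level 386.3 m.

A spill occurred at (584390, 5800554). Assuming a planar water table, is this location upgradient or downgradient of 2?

downgradient

Three-point gradient (reference 1): Δ to 2 = (-85, 85, +0.3), Δ to 3 = (-85, 30, +0.2).
∂h/∂x = -0.001711, ∂h/∂y = +0.001818 (det = 4675).
Head at (584390, 5800554) = 386.1 + (-0.001711)·(105) + (+0.001818)·(-65) = 385.80 m.
That is lower than the 386.4 m at 2, so the point is downgradient.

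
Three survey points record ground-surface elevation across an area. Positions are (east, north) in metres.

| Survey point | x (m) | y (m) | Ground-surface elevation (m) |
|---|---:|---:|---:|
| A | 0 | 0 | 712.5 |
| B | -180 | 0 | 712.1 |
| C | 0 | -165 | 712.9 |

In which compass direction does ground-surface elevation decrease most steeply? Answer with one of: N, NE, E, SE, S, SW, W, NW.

∂z/∂x = (712.1 − 712.5) / (-180 − 0) = +0.002222
∂z/∂y = (712.9 − 712.5) / (-165 − 0) = -0.002424
Steepest decrease is along −∇f = (-0.002222 E, +0.002424 N) → northwest.

NW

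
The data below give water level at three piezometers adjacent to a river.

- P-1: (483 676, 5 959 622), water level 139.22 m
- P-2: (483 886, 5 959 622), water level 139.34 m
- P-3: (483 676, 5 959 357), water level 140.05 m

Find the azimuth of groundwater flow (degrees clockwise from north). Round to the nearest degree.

350°

∂h/∂x = (139.34 − 139.22) / (483886 − 483676) = +0.0005714
∂h/∂y = (140.05 − 139.22) / (5959357 − 5959622) = -0.003132
Flow direction (−∇h) has components (-0.0005714 E, +0.003132 N).
Azimuth = atan2(E, N) = atan2(-0.0005714, +0.003132) = 349.7° ≈ 350°.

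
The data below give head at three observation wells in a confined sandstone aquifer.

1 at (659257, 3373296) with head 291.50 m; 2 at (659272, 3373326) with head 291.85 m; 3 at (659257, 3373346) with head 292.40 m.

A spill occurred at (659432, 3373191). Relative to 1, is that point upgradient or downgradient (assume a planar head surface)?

downgradient

Three-point gradient (reference 1): Δ to 2 = (15, 30, +0.35), Δ to 3 = (0, 50, +0.90).
∂h/∂x = -0.01267, ∂h/∂y = +0.01800 (det = 750).
Head at (659432, 3373191) = 291.50 + (-0.01267)·(175) + (+0.01800)·(-105) = 287.39 m.
That is lower than the 291.50 m at 1, so the point is downgradient.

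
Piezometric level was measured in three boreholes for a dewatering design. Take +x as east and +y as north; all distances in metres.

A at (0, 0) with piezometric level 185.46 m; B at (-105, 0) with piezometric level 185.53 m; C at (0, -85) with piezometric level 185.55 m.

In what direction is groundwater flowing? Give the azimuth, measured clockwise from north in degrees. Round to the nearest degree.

032°

∂h/∂x = (185.53 − 185.46) / (-105 − 0) = -0.0006667
∂h/∂y = (185.55 − 185.46) / (-85 − 0) = -0.001059
Flow direction (−∇h) has components (+0.0006667 E, +0.001059 N).
Azimuth = atan2(E, N) = atan2(+0.0006667, +0.001059) = 32.2° ≈ 032°.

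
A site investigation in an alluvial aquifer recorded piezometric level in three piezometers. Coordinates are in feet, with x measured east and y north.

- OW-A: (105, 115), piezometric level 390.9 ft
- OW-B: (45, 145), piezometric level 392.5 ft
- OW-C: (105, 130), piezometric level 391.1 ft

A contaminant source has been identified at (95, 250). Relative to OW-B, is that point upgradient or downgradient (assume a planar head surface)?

upgradient

Three-point gradient (reference OW-A): Δ to OW-B = (-60, 30, +1.6), Δ to OW-C = (0, 15, +0.2).
∂h/∂x = -0.02000, ∂h/∂y = +0.01333 (det = -900).
Head at (95, 250) = 390.9 + (-0.02000)·(-10) + (+0.01333)·(135) = 392.90 ft.
That is higher than the 392.5 ft at OW-B, so the point is upgradient.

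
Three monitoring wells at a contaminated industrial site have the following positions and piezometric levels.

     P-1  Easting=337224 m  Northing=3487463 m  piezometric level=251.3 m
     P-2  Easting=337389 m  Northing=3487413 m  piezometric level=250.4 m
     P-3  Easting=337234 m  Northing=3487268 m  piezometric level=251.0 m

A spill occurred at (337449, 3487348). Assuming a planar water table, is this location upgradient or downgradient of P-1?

downgradient

With h = a·x + b·y + c and P-1 as origin, the differences give:
  165·a + (-50)·b = -0.9
  10·a + (-195)·b = -0.3
Eliminate b (×(-195) and ×(-50), subtract): -31675·a = 160.50 → a = ∂h/∂x = -0.005067
Back-substitute: b = ∂h/∂y = +0.001279.
Head at (337449, 3487348) = 251.3 + (-0.005067)·(225) + (+0.001279)·(-115) = 250.01 m.
That is lower than the 251.3 m at P-1, so the point is downgradient.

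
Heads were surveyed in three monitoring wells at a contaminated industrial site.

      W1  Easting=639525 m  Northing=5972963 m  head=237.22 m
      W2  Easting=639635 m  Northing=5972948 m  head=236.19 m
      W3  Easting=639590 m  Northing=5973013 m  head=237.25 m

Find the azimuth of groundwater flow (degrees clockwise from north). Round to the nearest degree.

144°

With h = a·x + b·y + c and W1 as origin, the differences give:
  110·a + (-15)·b = -1.03
  65·a + 50·b = +0.03
Eliminate b (×50 and ×(-15), subtract): 6475·a = -51.050 → a = ∂h/∂x = -0.007884
Back-substitute: b = ∂h/∂y = +0.01085.
Flow direction (−∇h) has components (+0.007884 E, -0.01085 N).
Azimuth = atan2(E, N) = atan2(+0.007884, -0.01085) = 144.0° ≈ 144°.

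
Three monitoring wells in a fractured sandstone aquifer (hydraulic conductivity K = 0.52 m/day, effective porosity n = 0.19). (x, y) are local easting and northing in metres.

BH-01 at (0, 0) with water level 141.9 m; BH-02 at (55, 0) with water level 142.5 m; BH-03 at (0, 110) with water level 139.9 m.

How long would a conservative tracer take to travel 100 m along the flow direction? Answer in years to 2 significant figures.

4.7 years

∂h/∂x = (142.5 − 141.9) / (55 − 0) = +0.01091
∂h/∂y = (139.9 − 141.9) / (110 − 0) = -0.01818
|∇h| = √(0.01091² + -0.01818²) = 0.0212
Seepage velocity v = K·i/n = 0.52 × 0.0212 / 0.19 = 0.05802 m/day.
t = 100 / 0.05802 = 1724 days = 4.72 years.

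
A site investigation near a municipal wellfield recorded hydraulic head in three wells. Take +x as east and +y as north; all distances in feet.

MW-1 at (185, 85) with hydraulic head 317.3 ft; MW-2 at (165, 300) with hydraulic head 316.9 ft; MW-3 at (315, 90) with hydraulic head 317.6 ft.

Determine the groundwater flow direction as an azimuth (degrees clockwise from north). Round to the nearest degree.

305°

Differences from MW-1: to MW-2 (Δx, Δy, Δh) = (-20, 215, -0.4); to MW-3 = (130, 5, +0.3).
Solve a·Δx + b·Δy = Δh: det = (-20)·5 − 130·215 = -28050.
∂h/∂x = [(-0.4)·5 − (+0.3)·215] / -28050 = +0.002371
∂h/∂y = [(-20)·(+0.3) − 130·(-0.4)] / -28050 = -0.001640
Flow direction (−∇h) has components (-0.002371 E, +0.001640 N).
Azimuth = atan2(E, N) = atan2(-0.002371, +0.001640) = 304.7° ≈ 305°.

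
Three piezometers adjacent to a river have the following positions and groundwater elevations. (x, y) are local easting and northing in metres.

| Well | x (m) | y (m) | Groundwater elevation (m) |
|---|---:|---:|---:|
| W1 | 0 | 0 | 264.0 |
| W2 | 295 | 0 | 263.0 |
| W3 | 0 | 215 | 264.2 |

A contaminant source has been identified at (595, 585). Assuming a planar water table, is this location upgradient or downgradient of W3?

∂h/∂x = (263.0 − 264.0) / (295 − 0) = -0.003390
∂h/∂y = (264.2 − 264.0) / (215 − 0) = +0.0009302
Head at (595, 585) = 264.0 + (-0.003390)·(595) + (+0.0009302)·(585) = 262.53 m.
That is lower than the 264.2 m at W3, so the point is downgradient.

downgradient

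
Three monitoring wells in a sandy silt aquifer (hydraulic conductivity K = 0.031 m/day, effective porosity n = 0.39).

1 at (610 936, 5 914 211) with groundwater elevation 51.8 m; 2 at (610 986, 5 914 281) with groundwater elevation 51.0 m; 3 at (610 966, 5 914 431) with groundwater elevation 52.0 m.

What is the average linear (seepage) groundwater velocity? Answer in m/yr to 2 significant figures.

With h = a·x + b·y + c and 1 as origin, the differences give:
  50·a + 70·b = -0.8
  30·a + 220·b = +0.2
Eliminate b (×220 and ×70, subtract): 8900·a = -190.00 → a = ∂h/∂x = -0.02135
Back-substitute: b = ∂h/∂y = +0.003820.
|∇h| = √(-0.02135² + 0.003820²) = 0.02169
Seepage velocity v = K·i/n = 0.031 × 0.02169 / 0.39 = 0.001724 m/day = 0.6297 m/yr.

0.63 m/yr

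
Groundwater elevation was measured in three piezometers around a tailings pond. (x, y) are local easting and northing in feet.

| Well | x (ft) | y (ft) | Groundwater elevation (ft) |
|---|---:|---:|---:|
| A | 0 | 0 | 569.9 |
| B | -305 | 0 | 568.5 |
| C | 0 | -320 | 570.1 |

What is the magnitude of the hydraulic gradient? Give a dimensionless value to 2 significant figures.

0.0046

∂h/∂x = (568.5 − 569.9) / (-305 − 0) = +0.004590
∂h/∂y = (570.1 − 569.9) / (-320 − 0) = -0.0006250
|∇h| = √(0.004590² + -0.0006250²) = 0.004632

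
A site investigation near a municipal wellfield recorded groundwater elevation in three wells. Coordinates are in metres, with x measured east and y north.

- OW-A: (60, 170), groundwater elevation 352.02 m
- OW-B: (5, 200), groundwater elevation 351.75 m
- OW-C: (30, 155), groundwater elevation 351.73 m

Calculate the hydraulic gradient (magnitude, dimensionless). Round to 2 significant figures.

0.0087

Differences from OW-A: to OW-B (Δx, Δy, Δh) = (-55, 30, -0.27); to OW-C = (-30, -15, -0.29).
Solve a·Δx + b·Δy = Δh: det = (-55)·(-15) − (-30)·30 = 1725.
∂h/∂x = [(-0.27)·(-15) − (-0.29)·30] / 1725 = +0.007391
∂h/∂y = [(-55)·(-0.29) − (-30)·(-0.27)] / 1725 = +0.004551
|∇h| = √(0.007391² + 0.004551²) = 0.00868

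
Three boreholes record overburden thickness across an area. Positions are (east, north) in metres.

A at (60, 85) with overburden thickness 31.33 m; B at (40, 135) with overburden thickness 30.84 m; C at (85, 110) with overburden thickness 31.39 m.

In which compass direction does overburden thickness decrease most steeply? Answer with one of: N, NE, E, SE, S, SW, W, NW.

NW

Three-point gradient (reference A): Δ to B = (-20, 50, -0.49), Δ to C = (25, 25, +0.06).
∂d/∂x = +0.008714, ∂d/∂y = -0.006314 (det = -1750).
Steepest decrease is along −∇f = (-0.008714 E, +0.006314 N) → northwest.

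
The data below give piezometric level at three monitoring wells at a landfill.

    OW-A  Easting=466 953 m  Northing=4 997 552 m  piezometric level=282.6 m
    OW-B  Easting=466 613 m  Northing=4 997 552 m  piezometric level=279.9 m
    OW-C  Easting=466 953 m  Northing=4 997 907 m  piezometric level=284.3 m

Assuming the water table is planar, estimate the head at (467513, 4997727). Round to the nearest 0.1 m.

287.9 m

∂h/∂x = (279.9 − 282.6) / (466613 − 466953) = +0.007941
∂h/∂y = (284.3 − 282.6) / (4997907 − 4997552) = +0.004789
h(467513, 4997727) = 282.6 + (+0.007941)·(560) + (+0.004789)·(175) = 282.6 +4.447 +0.838 = 287.885 m.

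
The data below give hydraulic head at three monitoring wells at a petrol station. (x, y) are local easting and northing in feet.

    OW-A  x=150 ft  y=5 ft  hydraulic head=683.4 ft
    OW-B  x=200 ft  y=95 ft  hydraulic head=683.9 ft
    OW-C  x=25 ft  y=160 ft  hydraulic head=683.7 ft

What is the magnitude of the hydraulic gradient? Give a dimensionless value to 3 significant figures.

0.00487

Differences from OW-A: to OW-B (Δx, Δy, Δh) = (50, 90, +0.5); to OW-C = (-125, 155, +0.3).
Determinant of the coordinate differences = 50·155 − (-125)·90 = 19000.
∂h/∂x = [(+0.5)·155 − (+0.3)·90] / 19000 = +0.002658
∂h/∂y = [50·(+0.3) − (-125)·(+0.5)] / 19000 = +0.004079
|∇h| = √(0.002658² + 0.004079²) = 0.004869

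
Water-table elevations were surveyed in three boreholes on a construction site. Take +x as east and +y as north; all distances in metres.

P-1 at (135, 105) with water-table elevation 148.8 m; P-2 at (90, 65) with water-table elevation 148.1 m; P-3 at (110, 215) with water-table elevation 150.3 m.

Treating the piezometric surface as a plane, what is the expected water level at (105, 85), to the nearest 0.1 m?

Three-point gradient (reference P-1): Δ to P-2 = (-45, -40, -0.7), Δ to P-3 = (-25, 110, +1.5).
∂h/∂x = +0.002857, ∂h/∂y = +0.01429 (det = -5950).
h(105, 85) = 148.8 + (+0.002857)·(-30) + (+0.01429)·(-20) = 148.8 -0.086 -0.286 = 148.429 m.

148.4 m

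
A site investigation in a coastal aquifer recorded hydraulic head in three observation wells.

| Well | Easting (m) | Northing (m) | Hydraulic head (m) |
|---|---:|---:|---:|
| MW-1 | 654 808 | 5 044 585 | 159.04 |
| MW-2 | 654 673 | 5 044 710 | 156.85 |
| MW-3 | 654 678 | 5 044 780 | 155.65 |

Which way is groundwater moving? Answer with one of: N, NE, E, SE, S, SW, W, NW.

Three-point gradient (reference MW-1): Δ to MW-2 = (-135, 125, -2.19), Δ to MW-3 = (-130, 195, -3.39).
∂h/∂x = +0.0003275, ∂h/∂y = -0.01717 (det = -10075).
Flow = −∇h = (-0.0003275 east, +0.01717 north), which points north.

N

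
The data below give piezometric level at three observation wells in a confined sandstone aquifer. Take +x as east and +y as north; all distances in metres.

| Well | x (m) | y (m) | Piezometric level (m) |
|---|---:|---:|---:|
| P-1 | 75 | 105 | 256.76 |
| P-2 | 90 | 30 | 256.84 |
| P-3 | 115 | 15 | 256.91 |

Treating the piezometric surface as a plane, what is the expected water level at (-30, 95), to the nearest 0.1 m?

Differences from P-1: to P-2 (Δx, Δy, Δh) = (15, -75, +0.08); to P-3 = (40, -90, +0.15).
Solve a·Δx + b·Δy = Δh: det = 15·(-90) − 40·(-75) = 1650.
∂h/∂x = [(+0.08)·(-90) − (+0.15)·(-75)] / 1650 = +0.002455
∂h/∂y = [15·(+0.15) − 40·(+0.08)] / 1650 = -0.0005758
h(-30, 95) = 256.76 + (+0.002455)·(-105) + (-0.0005758)·(-10) = 256.76 -0.258 +0.006 = 256.508 m.

256.5 m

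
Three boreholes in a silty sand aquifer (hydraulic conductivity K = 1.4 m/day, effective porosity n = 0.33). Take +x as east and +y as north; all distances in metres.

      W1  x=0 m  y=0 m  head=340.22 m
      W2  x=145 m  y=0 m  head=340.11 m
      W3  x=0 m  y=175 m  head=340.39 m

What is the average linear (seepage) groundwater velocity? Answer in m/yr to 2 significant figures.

1.9 m/yr

∂h/∂x = (340.11 − 340.22) / (145 − 0) = -0.0007586
∂h/∂y = (340.39 − 340.22) / (175 − 0) = +0.0009714
|∇h| = √(-0.0007586² + 0.0009714²) = 0.001233
Seepage velocity v = K·i/n = 1.4 × 0.001233 / 0.33 = 0.005231 m/day = 1.911 m/yr.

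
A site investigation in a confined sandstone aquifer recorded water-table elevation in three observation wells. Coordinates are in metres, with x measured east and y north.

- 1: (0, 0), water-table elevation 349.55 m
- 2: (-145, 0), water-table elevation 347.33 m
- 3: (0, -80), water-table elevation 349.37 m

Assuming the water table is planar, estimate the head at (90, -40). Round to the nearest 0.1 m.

350.8 m

∂h/∂x = (347.33 − 349.55) / (-145 − 0) = +0.01531
∂h/∂y = (349.37 − 349.55) / (-80 − 0) = +0.002250
h(90, -40) = 349.55 + (+0.01531)·(90) + (+0.002250)·(-40) = 349.55 +1.378 -0.090 = 350.838 m.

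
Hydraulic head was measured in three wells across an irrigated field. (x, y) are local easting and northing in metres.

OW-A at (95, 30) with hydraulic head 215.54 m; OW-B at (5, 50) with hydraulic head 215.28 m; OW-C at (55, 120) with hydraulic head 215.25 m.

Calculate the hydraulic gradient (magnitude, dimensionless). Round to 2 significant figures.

0.0032

With h = a·x + b·y + c and OW-A as origin, the differences give:
  (-90)·a + 20·b = -0.26
  (-40)·a + 90·b = -0.29
Eliminate b (×90 and ×20, subtract): -7300·a = -17.600 → a = ∂h/∂x = +0.002411
Back-substitute: b = ∂h/∂y = -0.002151.
|∇h| = √(0.002411² + -0.002151²) = 0.003231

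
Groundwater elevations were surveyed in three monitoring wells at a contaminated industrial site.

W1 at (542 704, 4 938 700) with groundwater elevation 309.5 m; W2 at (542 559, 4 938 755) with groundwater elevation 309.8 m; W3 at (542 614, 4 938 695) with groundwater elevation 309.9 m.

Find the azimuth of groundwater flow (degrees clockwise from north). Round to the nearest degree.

Taking W1 as reference: W2−W1 = (-145, 55, +0.3); W3−W1 = (-90, -5, +0.4).
Solve a·Δx + b·Δy = Δh: det = (-145)·(-5) − (-90)·55 = 5675.
∂h/∂x = [(+0.3)·(-5) − (+0.4)·55] / 5675 = -0.004141
∂h/∂y = [(-145)·(+0.4) − (-90)·(+0.3)] / 5675 = -0.005463
Flow direction (−∇h) has components (+0.004141 E, +0.005463 N).
Azimuth = atan2(E, N) = atan2(+0.004141, +0.005463) = 37.2° ≈ 037°.

037°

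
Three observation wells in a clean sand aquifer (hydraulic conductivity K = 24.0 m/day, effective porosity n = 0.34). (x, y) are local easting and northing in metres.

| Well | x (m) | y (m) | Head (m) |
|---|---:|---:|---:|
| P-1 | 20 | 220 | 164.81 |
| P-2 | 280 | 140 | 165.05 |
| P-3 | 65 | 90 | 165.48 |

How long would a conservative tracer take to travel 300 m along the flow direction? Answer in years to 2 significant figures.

2.1 years

Taking P-1 as reference: P-2−P-1 = (260, -80, +0.24); P-3−P-1 = (45, -130, +0.67).
Determinant of the coordinate differences = 260·(-130) − 45·(-80) = -30200.
∂h/∂x = [(+0.24)·(-130) − (+0.67)·(-80)] / -30200 = -0.0007417
∂h/∂y = [260·(+0.67) − 45·(+0.24)] / -30200 = -0.005411
|∇h| = √(-0.0007417² + -0.005411²) = 0.005462
Seepage velocity v = K·i/n = 24.0 × 0.005462 / 0.34 = 0.3856 m/day.
t = 300 / 0.3856 = 778 days = 2.13 years.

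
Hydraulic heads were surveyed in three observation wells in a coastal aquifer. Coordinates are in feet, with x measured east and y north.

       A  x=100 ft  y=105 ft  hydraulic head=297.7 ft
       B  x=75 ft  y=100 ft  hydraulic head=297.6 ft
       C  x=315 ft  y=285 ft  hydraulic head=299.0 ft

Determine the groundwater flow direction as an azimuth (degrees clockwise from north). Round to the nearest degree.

Taking A as reference: B−A = (-25, -5, -0.1); C−A = (215, 180, +1.3).
Solve a·Δx + b·Δy = Δh: det = (-25)·180 − 215·(-5) = -3425.
∂h/∂x = [(-0.1)·180 − (+1.3)·(-5)] / -3425 = +0.003358
∂h/∂y = [(-25)·(+1.3) − 215·(-0.1)] / -3425 = +0.003212
Flow direction (−∇h) has components (-0.003358 E, -0.003212 N).
Azimuth = atan2(E, N) = atan2(-0.003358, -0.003212) = 226.3° ≈ 226°.

226°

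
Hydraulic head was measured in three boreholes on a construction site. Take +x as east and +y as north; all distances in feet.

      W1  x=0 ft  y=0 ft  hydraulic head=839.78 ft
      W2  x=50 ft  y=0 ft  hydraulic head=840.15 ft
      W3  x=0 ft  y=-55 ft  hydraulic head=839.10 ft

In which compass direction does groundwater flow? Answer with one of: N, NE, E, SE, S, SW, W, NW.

∂h/∂x = (840.15 − 839.78) / (50 − 0) = +0.007400
∂h/∂y = (839.10 − 839.78) / (-55 − 0) = +0.01236
Flow = −∇h = (-0.007400 east, -0.01236 north), which points southwest.

SW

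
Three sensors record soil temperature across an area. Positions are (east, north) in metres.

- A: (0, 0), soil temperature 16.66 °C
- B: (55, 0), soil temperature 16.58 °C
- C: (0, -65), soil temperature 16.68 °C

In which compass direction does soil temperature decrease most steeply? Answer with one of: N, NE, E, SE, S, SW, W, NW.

E

∂T/∂x = (16.58 − 16.66) / (55 − 0) = -0.001455
∂T/∂y = (16.68 − 16.66) / (-65 − 0) = -0.0003077
Steepest decrease is along −∇f = (+0.001455 E, +0.0003077 N) → east.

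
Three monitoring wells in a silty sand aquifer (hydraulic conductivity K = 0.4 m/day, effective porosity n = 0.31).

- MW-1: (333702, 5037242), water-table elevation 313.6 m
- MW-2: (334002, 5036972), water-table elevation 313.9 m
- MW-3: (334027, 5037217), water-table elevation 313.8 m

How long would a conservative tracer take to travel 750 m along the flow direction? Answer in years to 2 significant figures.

With h = a·x + b·y + c and MW-1 as origin, the differences give:
  300·a + (-270)·b = +0.3
  325·a + (-25)·b = +0.2
Eliminate b (×(-25) and ×(-270), subtract): 80250·a = 46.50 → a = ∂h/∂x = +0.0005794
Back-substitute: b = ∂h/∂y = -0.0004673.
|∇h| = √(0.0005794² + -0.0004673²) = 0.0007444
Seepage velocity v = K·i/n = 0.4 × 0.0007444 / 0.31 = 0.0009605 m/day.
t = 750 / 0.0009605 = 7.808e+05 days = 2.14e+03 years.

2100 years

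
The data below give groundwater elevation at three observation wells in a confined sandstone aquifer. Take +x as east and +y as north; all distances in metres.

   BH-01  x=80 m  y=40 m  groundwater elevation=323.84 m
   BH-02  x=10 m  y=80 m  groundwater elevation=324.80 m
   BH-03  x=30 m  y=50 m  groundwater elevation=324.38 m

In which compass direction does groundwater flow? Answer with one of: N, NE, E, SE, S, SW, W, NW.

Differences from BH-01: to BH-02 (Δx, Δy, Δh) = (-70, 40, +0.96); to BH-03 = (-50, 10, +0.54).
Solve a·Δx + b·Δy = Δh: det = (-70)·10 − (-50)·40 = 1300.
∂h/∂x = [(+0.96)·10 − (+0.54)·40] / 1300 = -0.009231
∂h/∂y = [(-70)·(+0.54) − (-50)·(+0.96)] / 1300 = +0.007846
Flow = −∇h = (+0.009231 east, -0.007846 north), which points southeast.

SE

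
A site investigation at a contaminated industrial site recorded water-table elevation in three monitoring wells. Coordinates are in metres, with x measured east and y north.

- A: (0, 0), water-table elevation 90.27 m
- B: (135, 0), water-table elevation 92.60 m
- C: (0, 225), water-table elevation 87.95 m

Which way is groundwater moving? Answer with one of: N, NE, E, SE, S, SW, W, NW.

NW

∂h/∂x = (92.60 − 90.27) / (135 − 0) = +0.01726
∂h/∂y = (87.95 − 90.27) / (225 − 0) = -0.01031
Flow = −∇h = (-0.01726 east, +0.01031 north), which points northwest.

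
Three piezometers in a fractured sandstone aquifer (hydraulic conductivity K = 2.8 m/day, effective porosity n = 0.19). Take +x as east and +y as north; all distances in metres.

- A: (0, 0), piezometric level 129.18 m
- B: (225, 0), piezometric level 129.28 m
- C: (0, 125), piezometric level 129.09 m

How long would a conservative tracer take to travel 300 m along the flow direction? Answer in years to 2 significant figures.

∂h/∂x = (129.28 − 129.18) / (225 − 0) = +0.0004444
∂h/∂y = (129.09 − 129.18) / (125 − 0) = -0.0007200
|∇h| = √(0.0004444² + -0.0007200²) = 0.0008461
Seepage velocity v = K·i/n = 2.8 × 0.0008461 / 0.19 = 0.01247 m/day.
t = 300 / 0.01247 = 2.406e+04 days = 65.9 years.

66 years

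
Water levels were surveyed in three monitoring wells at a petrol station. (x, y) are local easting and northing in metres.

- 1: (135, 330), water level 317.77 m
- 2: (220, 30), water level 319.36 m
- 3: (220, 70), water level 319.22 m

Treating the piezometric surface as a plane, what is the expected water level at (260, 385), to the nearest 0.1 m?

Differences from 1: to 2 (Δx, Δy, Δh) = (85, -300, +1.59); to 3 = (85, -260, +1.45).
Determinant of the coordinate differences = 85·(-260) − 85·(-300) = 3400.
∂h/∂x = [(+1.59)·(-260) − (+1.45)·(-300)] / 3400 = +0.006353
∂h/∂y = [85·(+1.45) − 85·(+1.59)] / 3400 = -0.003500
h(260, 385) = 317.77 + (+0.006353)·(125) + (-0.003500)·(55) = 317.77 +0.794 -0.192 = 318.372 m.

318.4 m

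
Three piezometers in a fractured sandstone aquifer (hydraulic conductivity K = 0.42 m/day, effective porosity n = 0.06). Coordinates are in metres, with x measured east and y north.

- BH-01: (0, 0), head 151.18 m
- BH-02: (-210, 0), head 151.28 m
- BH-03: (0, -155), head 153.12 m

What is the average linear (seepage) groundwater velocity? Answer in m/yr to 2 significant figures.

∂h/∂x = (151.28 − 151.18) / (-210 − 0) = -0.0004762
∂h/∂y = (153.12 − 151.18) / (-155 − 0) = -0.01252
|∇h| = √(-0.0004762² + -0.01252²) = 0.01253
Seepage velocity v = K·i/n = 0.42 × 0.01253 / 0.06 = 0.08771 m/day = 32.04 m/yr.

32 m/yr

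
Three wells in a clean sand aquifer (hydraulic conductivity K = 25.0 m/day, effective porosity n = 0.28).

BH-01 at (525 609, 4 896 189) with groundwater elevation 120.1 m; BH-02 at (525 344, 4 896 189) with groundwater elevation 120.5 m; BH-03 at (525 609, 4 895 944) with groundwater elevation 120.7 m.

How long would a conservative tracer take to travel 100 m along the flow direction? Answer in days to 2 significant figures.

∂h/∂x = (120.5 − 120.1) / (525344 − 525609) = -0.001509
∂h/∂y = (120.7 − 120.1) / (4895944 − 4896189) = -0.002449
|∇h| = √(-0.001509² + -0.002449²) = 0.002877
Seepage velocity v = K·i/n = 25.0 × 0.002877 / 0.28 = 0.2569 m/day.
t = 100 / 0.2569 = 389.3 days.

390 days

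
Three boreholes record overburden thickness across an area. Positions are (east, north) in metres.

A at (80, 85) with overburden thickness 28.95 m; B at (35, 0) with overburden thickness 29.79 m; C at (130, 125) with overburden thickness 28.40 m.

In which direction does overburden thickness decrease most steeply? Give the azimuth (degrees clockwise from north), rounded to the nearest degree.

With d = a·x + b·y + c and A as origin, the differences give:
  (-45)·a + (-85)·b = +0.84
  50·a + 40·b = -0.55
Eliminate b (×40 and ×(-85), subtract): 2450·a = -13.150 → a = ∂d/∂x = -0.005367
Back-substitute: b = ∂d/∂y = -0.007041.
Steepest decrease is along −∇f: components (+0.005367 E, +0.007041 N).
Azimuth = atan2(+0.005367, +0.007041) = 37.3° ≈ 037°.

037°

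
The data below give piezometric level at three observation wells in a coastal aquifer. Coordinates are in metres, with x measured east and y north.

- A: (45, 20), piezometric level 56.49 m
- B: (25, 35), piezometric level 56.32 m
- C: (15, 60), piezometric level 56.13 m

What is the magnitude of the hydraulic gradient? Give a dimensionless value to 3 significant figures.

0.00721

Taking A as reference: B−A = (-20, 15, -0.17); C−A = (-30, 40, -0.36).
Determinant of the coordinate differences = (-20)·40 − (-30)·15 = -350.
∂h/∂x = [(-0.17)·40 − (-0.36)·15] / -350 = +0.004000
∂h/∂y = [(-20)·(-0.36) − (-30)·(-0.17)] / -350 = -0.006000
|∇h| = √(0.004000² + -0.006000²) = 0.007211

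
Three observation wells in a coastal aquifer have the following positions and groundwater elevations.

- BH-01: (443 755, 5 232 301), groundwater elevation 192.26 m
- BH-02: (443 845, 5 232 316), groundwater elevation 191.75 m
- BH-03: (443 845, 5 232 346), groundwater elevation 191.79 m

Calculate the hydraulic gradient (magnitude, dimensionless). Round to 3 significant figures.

0.00604

Taking BH-01 as reference: BH-02−BH-01 = (90, 15, -0.51); BH-03−BH-01 = (90, 45, -0.47).
Solve a·Δx + b·Δy = Δh: det = 90·45 − 90·15 = 2700.
∂h/∂x = [(-0.51)·45 − (-0.47)·15] / 2700 = -0.005889
∂h/∂y = [90·(-0.47) − 90·(-0.51)] / 2700 = +0.001333
|∇h| = √(-0.005889² + 0.001333²) = 0.006038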